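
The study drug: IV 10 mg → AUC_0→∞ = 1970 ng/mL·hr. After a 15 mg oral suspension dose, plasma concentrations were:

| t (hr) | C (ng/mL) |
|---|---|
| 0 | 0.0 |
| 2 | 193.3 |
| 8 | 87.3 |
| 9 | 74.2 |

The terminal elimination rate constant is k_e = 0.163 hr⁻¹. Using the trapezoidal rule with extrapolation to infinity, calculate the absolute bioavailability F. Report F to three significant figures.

F = 0.532

Trapezoidal AUC_0→9 (oral suspension):
  [0→2]: (0.0+193.3)/2 × 2 = 193.3
  [2→8]: (193.3+87.3)/2 × 6 = 841.8
  [8→9]: (87.3+74.2)/2 × 1 = 80.75
  Sum = 1115.85 ng/mL·hr
Tail: C_last/k_e = 74.2/0.163 = 455.215
AUC_0→∞ (oral suspension) = 1115.85 + 455.215 = 1571.065 ng/mL·hr
F = (AUC_ev/D_ev)/(AUC_iv/D_iv) = (1571.065/15)/(1970/10) = 104.738/197 = 0.5317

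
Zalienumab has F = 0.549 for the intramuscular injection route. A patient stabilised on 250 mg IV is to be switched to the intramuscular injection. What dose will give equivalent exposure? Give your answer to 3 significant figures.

For equal systemic exposure: F × D_ev = D_iv
D_ev = D_iv / F = 250 / 0.549 = 455.373 mg

D_intramuscular = 455 mg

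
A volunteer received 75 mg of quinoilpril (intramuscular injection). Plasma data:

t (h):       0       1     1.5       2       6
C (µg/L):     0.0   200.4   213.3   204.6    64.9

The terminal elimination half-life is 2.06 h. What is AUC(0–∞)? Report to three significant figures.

AUC = 1040 µg/L·h

Trapezoidal AUC_0→6:
  [0→1]: (0.0+200.4)/2 × 1 = 100.2
  [1→1.5]: (200.4+213.3)/2 × 0.5 = 103.425
  [1.5→2]: (213.3+204.6)/2 × 0.5 = 104.475
  [2→6]: (204.6+64.9)/2 × 4 = 539.0
  Sum = 847.1 µg/L·h
k_e = ln2 / t½ = 0.693147 / 2.06 = 0.3365 h^-1
Extrapolated tail: C_last / k_e = 64.9 / 0.3365 = 192.868
AUC_0→∞ = 847.1 + 192.868 = 1039.968 µg/L·h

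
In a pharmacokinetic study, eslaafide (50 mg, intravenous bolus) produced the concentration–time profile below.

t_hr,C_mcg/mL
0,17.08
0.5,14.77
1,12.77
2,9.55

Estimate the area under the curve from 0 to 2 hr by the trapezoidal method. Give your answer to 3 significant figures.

AUC = 26.0 mcg/mL·hr

Trapezoidal AUC_0→2:
  [0→0.5]: (17.08+14.77)/2 × 0.5 = 7.9625
  [0.5→1]: (14.77+12.77)/2 × 0.5 = 6.885
  [1→2]: (12.77+9.55)/2 × 1 = 11.16
  Sum = 26.0075 mcg/mL·hr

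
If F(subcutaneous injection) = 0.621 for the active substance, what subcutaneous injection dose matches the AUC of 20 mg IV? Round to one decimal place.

For equal systemic exposure: F × D_ev = D_iv
D_ev = D_iv / F = 20 / 0.621 = 32.2061 mg

D_subcutaneous = 32.2 mg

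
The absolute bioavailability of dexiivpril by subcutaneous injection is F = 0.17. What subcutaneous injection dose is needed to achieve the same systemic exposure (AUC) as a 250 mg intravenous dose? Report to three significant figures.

D_subcutaneous = 1470 mg

For equal systemic exposure: F × D_ev = D_iv
D_ev = D_iv / F = 250 / 0.17 = 1470.59 mg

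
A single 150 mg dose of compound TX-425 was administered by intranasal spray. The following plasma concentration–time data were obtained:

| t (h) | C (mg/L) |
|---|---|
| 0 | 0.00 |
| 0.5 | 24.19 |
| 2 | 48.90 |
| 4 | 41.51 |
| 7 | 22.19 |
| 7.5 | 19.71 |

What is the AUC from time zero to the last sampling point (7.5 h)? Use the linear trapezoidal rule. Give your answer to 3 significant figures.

Trapezoidal AUC_0→7.5:
  [0→0.5]: (0.00+24.19)/2 × 0.5 = 6.0475
  [0.5→2]: (24.19+48.90)/2 × 1.5 = 54.8175
  [2→4]: (48.90+41.51)/2 × 2 = 90.41
  [4→7]: (41.51+22.19)/2 × 3 = 95.55
  [7→7.5]: (22.19+19.71)/2 × 0.5 = 10.475
  Sum = 257.3 mg/L·h

AUC = 257 mg/L·h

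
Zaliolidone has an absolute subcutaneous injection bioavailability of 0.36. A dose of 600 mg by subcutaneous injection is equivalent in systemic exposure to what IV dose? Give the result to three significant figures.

Systemic exposure from an extravascular dose = F × D_ev, so the equivalent IV dose is F × D_ev.
D_iv = F × D_ev = 0.36 × 600 = 216 mg

D_iv = 216 mg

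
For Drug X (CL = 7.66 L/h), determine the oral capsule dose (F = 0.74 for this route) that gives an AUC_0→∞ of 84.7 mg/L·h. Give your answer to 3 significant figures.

Dose = CL × AUC_0→∞ / F
     = 7.66 × 84.7 / 0.74 = 876.759 mg

Dose = 877 mg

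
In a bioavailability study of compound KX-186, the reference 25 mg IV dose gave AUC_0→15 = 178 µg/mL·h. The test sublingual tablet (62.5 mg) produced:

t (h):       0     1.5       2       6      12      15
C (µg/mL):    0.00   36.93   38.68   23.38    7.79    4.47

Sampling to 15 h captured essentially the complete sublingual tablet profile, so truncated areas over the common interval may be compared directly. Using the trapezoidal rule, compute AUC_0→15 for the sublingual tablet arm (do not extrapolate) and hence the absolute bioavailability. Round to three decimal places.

F = 0.635

Trapezoidal AUC_0→15 (sublingual tablet):
  [0→1.5]: (0.00+36.93)/2 × 1.5 = 27.6975
  [1.5→2]: (36.93+38.68)/2 × 0.5 = 18.9025
  [2→6]: (38.68+23.38)/2 × 4 = 124.12
  [6→12]: (23.38+7.79)/2 × 6 = 93.51
  [12→15]: (7.79+4.47)/2 × 3 = 18.39
  Sum = 282.62 µg/mL·h
F = (AUC_ev/D_ev)/(AUC_iv/D_iv) = (282.62/62.5)/(178/25) = 4.52192/7.12 = 0.6351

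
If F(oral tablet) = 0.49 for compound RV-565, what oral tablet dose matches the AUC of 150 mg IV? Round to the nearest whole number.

D_oral = 306 mg

For equal systemic exposure: F × D_ev = D_iv
D_ev = D_iv / F = 150 / 0.49 = 306.122 mg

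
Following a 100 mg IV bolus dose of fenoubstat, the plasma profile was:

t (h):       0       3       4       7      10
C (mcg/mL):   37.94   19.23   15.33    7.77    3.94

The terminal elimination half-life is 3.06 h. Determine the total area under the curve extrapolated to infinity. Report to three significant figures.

AUC = 173 mcg/mL·h

Trapezoidal AUC_0→10:
  [0→3]: (37.94+19.23)/2 × 3 = 85.755
  [3→4]: (19.23+15.33)/2 × 1 = 17.28
  [4→7]: (15.33+7.77)/2 × 3 = 34.65
  [7→10]: (7.77+3.94)/2 × 3 = 17.565
  Sum = 155.25 mcg/mL·h
k_e = ln2 / t½ = 0.693147 / 3.06 = 0.2265 h^-1
Extrapolated tail: C_last / k_e = 3.94 / 0.2265 = 17.395
AUC_0→∞ = 155.25 + 17.395 = 172.645 mcg/mL·h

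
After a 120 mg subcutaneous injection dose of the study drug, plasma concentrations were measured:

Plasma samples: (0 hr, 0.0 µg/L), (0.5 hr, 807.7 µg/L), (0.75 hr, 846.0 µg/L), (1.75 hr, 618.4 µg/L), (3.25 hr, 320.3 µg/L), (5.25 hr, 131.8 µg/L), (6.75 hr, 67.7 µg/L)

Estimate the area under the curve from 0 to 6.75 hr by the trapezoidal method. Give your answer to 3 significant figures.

Trapezoidal AUC_0→6.75:
  [0→0.5]: (0.0+807.7)/2 × 0.5 = 201.925
  [0.5→0.75]: (807.7+846.0)/2 × 0.25 = 206.7125
  [0.75→1.75]: (846.0+618.4)/2 × 1 = 732.2
  [1.75→3.25]: (618.4+320.3)/2 × 1.5 = 704.025
  [3.25→5.25]: (320.3+131.8)/2 × 2 = 452.1
  [5.25→6.75]: (131.8+67.7)/2 × 1.5 = 149.625
  Sum = 2446.5875 µg/L·hr

AUC = 2450 µg/L·hr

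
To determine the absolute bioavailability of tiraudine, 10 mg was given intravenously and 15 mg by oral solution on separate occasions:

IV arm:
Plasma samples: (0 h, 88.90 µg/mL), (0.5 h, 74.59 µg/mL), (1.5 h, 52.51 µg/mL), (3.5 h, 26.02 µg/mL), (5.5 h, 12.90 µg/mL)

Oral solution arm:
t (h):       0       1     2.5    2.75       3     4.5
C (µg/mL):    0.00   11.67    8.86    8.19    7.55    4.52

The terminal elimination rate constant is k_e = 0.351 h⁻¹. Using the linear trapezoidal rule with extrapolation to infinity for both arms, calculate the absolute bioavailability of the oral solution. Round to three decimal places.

Trapezoidal AUC_0→5.5 (IV):
  [0→0.5]: (88.90+74.59)/2 × 0.5 = 40.8725
  [0.5→1.5]: (74.59+52.51)/2 × 1 = 63.55
  [1.5→3.5]: (52.51+26.02)/2 × 2 = 78.53
  [3.5→5.5]: (26.02+12.90)/2 × 2 = 38.92
  Sum = 221.8725 µg/mL·h
IV tail: 12.90/0.351 = 36.752; AUC_iv,0→∞ = 221.8725 + 36.752 = 258.6245 µg/mL·h
Trapezoidal AUC_0→4.5 (oral solution):
  [0→1]: (0.00+11.67)/2 × 1 = 5.835
  [1→2.5]: (11.67+8.86)/2 × 1.5 = 15.3975
  [2.5→2.75]: (8.86+8.19)/2 × 0.25 = 2.13125
  [2.75→3]: (8.19+7.55)/2 × 0.25 = 1.9675
  [3→4.5]: (7.55+4.52)/2 × 1.5 = 9.0525
  Sum = 34.38375 µg/mL·h
oral solution tail: 4.52/0.351 = 12.877; AUC_ev,0→∞ = 34.38375 + 12.877 = 47.26075 µg/mL·h
F = (AUC_ev/D_ev)/(AUC_iv/D_iv) = (47.26075/15)/(258.6245/10) = 3.15072/25.86245 = 0.1218

F = 0.122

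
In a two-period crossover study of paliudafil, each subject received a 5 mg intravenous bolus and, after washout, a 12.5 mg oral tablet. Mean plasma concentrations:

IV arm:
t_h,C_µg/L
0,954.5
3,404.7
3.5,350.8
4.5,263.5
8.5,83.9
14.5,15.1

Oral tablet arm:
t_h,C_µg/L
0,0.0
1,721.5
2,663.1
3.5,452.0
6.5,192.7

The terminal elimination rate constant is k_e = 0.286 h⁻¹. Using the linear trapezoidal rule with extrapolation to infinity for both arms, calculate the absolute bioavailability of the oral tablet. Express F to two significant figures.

Trapezoidal AUC_0→14.5 (IV):
  [0→3]: (954.5+404.7)/2 × 3 = 2038.8
  [3→3.5]: (404.7+350.8)/2 × 0.5 = 188.875
  [3.5→4.5]: (350.8+263.5)/2 × 1 = 307.15
  [4.5→8.5]: (263.5+83.9)/2 × 4 = 694.8
  [8.5→14.5]: (83.9+15.1)/2 × 6 = 297.0
  Sum = 3526.625 µg/L·h
IV tail: 15.1/0.286 = 52.797; AUC_iv,0→∞ = 3526.625 + 52.797 = 3579.422 µg/L·h
Trapezoidal AUC_0→6.5 (oral tablet):
  [0→1]: (0.0+721.5)/2 × 1 = 360.75
  [1→2]: (721.5+663.1)/2 × 1 = 692.3
  [2→3.5]: (663.1+452.0)/2 × 1.5 = 836.325
  [3.5→6.5]: (452.0+192.7)/2 × 3 = 967.05
  Sum = 2856.425 µg/L·h
oral tablet tail: 192.7/0.286 = 673.776; AUC_ev,0→∞ = 2856.425 + 673.776 = 3530.201 µg/L·h
F = (AUC_ev/D_ev)/(AUC_iv/D_iv) = (3530.201/12.5)/(3579.422/5) = 282.41608/715.8844 = 0.3945

F = 0.39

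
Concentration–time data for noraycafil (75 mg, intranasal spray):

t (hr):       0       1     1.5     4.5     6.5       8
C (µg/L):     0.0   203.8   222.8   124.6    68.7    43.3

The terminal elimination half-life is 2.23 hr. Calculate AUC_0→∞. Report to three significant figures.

AUC = 1150 µg/L·hr

Trapezoidal AUC_0→8:
  [0→1]: (0.0+203.8)/2 × 1 = 101.9
  [1→1.5]: (203.8+222.8)/2 × 0.5 = 106.65
  [1.5→4.5]: (222.8+124.6)/2 × 3 = 521.1
  [4.5→6.5]: (124.6+68.7)/2 × 2 = 193.3
  [6.5→8]: (68.7+43.3)/2 × 1.5 = 84.0
  Sum = 1006.95 µg/L·hr
k_e = ln2 / t½ = 0.693147 / 2.23 = 0.3108 hr^-1
Extrapolated tail: C_last / k_e = 43.3 / 0.3108 = 139.318
AUC_0→∞ = 1006.95 + 139.318 = 1146.268 µg/L·hr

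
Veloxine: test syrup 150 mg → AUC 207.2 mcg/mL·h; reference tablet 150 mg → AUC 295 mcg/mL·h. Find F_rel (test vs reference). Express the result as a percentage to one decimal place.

F_rel = (AUC_test/D_test) / (AUC_ref/D_ref)
      = (207.2/150) / (295/150)
      = 1.38133 / 1.96667 = 0.7024 = 70.24%

F_rel = 70.2%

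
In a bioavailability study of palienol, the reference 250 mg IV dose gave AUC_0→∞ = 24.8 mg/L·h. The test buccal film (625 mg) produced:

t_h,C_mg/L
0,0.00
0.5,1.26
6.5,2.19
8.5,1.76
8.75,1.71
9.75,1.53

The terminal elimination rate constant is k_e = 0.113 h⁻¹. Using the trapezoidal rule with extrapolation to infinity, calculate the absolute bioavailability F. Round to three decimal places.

Trapezoidal AUC_0→9.75 (buccal film):
  [0→0.5]: (0.00+1.26)/2 × 0.5 = 0.315
  [0.5→6.5]: (1.26+2.19)/2 × 6 = 10.35
  [6.5→8.5]: (2.19+1.76)/2 × 2 = 3.95
  [8.5→8.75]: (1.76+1.71)/2 × 0.25 = 0.43375
  [8.75→9.75]: (1.71+1.53)/2 × 1 = 1.62
  Sum = 16.66875 mg/L·h
Tail: C_last/k_e = 1.53/0.113 = 13.540
AUC_0→∞ (buccal film) = 16.66875 + 13.540 = 30.20875 mg/L·h
F = (AUC_ev/D_ev)/(AUC_iv/D_iv) = (30.20875/625)/(24.8/250) = 0.048334/0.0992 = 0.4872

F = 0.487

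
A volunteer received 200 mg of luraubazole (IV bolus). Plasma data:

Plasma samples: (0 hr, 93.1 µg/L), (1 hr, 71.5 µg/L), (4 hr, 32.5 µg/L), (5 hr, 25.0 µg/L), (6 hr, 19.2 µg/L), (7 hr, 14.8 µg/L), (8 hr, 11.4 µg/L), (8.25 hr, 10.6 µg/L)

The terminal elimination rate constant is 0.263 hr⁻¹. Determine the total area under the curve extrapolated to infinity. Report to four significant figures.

AUC = 362.3 µg/L·hr

Trapezoidal AUC_0→8.25:
  [0→1]: (93.1+71.5)/2 × 1 = 82.3
  [1→4]: (71.5+32.5)/2 × 3 = 156.0
  [4→5]: (32.5+25.0)/2 × 1 = 28.75
  [5→6]: (25.0+19.2)/2 × 1 = 22.1
  [6→7]: (19.2+14.8)/2 × 1 = 17.0
  [7→8]: (14.8+11.4)/2 × 1 = 13.1
  [8→8.25]: (11.4+10.6)/2 × 0.25 = 2.75
  Sum = 322.0 µg/L·hr
Extrapolated tail: C_last / k_e = 10.6 / 0.263 = 40.304
AUC_0→∞ = 322.0 + 40.304 = 362.304 µg/L·hr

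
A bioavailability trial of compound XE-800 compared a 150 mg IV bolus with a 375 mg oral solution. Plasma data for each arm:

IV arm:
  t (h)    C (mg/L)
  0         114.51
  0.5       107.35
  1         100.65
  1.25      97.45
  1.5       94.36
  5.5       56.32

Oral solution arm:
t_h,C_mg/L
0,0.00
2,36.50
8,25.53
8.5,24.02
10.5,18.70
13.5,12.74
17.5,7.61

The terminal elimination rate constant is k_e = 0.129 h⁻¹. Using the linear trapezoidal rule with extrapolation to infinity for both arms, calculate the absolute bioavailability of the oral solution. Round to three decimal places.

F = 0.190

Trapezoidal AUC_0→5.5 (IV):
  [0→0.5]: (114.51+107.35)/2 × 0.5 = 55.465
  [0.5→1]: (107.35+100.65)/2 × 0.5 = 52.0
  [1→1.25]: (100.65+97.45)/2 × 0.25 = 24.7625
  [1.25→1.5]: (97.45+94.36)/2 × 0.25 = 23.97625
  [1.5→5.5]: (94.36+56.32)/2 × 4 = 301.36
  Sum = 457.56375 mg/L·h
IV tail: 56.32/0.129 = 436.589; AUC_iv,0→∞ = 457.56375 + 436.589 = 894.15275 mg/L·h
Trapezoidal AUC_0→17.5 (oral solution):
  [0→2]: (0.00+36.50)/2 × 2 = 36.5
  [2→8]: (36.50+25.53)/2 × 6 = 186.09
  [8→8.5]: (25.53+24.02)/2 × 0.5 = 12.3875
  [8.5→10.5]: (24.02+18.70)/2 × 2 = 42.72
  [10.5→13.5]: (18.70+12.74)/2 × 3 = 47.16
  [13.5→17.5]: (12.74+7.61)/2 × 4 = 40.7
  Sum = 365.5575 mg/L·h
oral solution tail: 7.61/0.129 = 58.992; AUC_ev,0→∞ = 365.5575 + 58.992 = 424.5495 mg/L·h
F = (AUC_ev/D_ev)/(AUC_iv/D_iv) = (424.5495/375)/(894.15275/150) = 1.132132/5.96102 = 0.1899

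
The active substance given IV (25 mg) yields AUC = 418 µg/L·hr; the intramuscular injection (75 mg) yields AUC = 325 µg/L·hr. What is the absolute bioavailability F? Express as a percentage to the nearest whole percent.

F = (AUC_ev / D_ev) / (AUC_iv / D_iv)
  = (325/75) / (418/25)
  = 4.33333 / 16.72 = 0.2592
  = 25.92%

F = 26%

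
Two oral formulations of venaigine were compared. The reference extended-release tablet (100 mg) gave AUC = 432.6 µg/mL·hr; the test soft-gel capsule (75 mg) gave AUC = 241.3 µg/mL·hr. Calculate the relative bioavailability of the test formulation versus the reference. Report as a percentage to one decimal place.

F_rel = (AUC_test/D_test) / (AUC_ref/D_ref)
      = (241.3/75) / (432.6/100)
      = 3.21733 / 4.326 = 0.7437 = 74.37%

F_rel = 74.4%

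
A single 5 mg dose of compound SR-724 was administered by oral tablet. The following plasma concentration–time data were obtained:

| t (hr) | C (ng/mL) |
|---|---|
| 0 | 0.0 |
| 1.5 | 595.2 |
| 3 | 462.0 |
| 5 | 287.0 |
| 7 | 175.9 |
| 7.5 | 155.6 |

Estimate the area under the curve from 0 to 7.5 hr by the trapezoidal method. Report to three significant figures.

Trapezoidal AUC_0→7.5:
  [0→1.5]: (0.0+595.2)/2 × 1.5 = 446.4
  [1.5→3]: (595.2+462.0)/2 × 1.5 = 792.9
  [3→5]: (462.0+287.0)/2 × 2 = 749.0
  [5→7]: (287.0+175.9)/2 × 2 = 462.9
  [7→7.5]: (175.9+155.6)/2 × 0.5 = 82.875
  Sum = 2534.075 ng/mL·hr

AUC = 2530 ng/mL·hr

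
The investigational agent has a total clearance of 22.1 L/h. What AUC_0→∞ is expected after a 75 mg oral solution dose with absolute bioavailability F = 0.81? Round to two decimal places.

AUC = 2.75 mg/L·h

AUC_0→∞ = F × Dose / CL
        = 0.81 × 75 / 22.1 = 2.74887 mg/L·h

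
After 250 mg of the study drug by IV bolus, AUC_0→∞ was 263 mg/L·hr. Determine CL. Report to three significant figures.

CL = 0.951 L/hr

CL = Dose_iv / AUC_0→∞
   = 250 / 263 = 0.95057 L/hr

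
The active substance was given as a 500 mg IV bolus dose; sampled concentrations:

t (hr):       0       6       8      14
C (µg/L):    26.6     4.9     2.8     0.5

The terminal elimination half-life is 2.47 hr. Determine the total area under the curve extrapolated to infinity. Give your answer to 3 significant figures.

AUC = 114 µg/L·hr

Trapezoidal AUC_0→14:
  [0→6]: (26.6+4.9)/2 × 6 = 94.5
  [6→8]: (4.9+2.8)/2 × 2 = 7.7
  [8→14]: (2.8+0.5)/2 × 6 = 9.9
  Sum = 112.1 µg/L·hr
k_e = ln2 / t½ = 0.693147 / 2.47 = 0.2806 hr^-1
Extrapolated tail: C_last / k_e = 0.5 / 0.2806 = 1.782
AUC_0→∞ = 112.1 + 1.782 = 113.882 µg/L·hr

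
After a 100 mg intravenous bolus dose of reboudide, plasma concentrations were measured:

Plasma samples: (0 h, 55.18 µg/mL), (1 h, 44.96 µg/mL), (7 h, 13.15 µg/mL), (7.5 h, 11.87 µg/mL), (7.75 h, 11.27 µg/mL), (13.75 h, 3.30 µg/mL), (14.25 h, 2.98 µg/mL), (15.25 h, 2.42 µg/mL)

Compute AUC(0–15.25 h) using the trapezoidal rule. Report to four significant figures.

AUC = 281.5 µg/mL·h

Trapezoidal AUC_0→15.25:
  [0→1]: (55.18+44.96)/2 × 1 = 50.07
  [1→7]: (44.96+13.15)/2 × 6 = 174.33
  [7→7.5]: (13.15+11.87)/2 × 0.5 = 6.255
  [7.5→7.75]: (11.87+11.27)/2 × 0.25 = 2.8925
  [7.75→13.75]: (11.27+3.30)/2 × 6 = 43.71
  [13.75→14.25]: (3.30+2.98)/2 × 0.5 = 1.57
  [14.25→15.25]: (2.98+2.42)/2 × 1 = 2.7
  Sum = 281.5275 µg/mL·h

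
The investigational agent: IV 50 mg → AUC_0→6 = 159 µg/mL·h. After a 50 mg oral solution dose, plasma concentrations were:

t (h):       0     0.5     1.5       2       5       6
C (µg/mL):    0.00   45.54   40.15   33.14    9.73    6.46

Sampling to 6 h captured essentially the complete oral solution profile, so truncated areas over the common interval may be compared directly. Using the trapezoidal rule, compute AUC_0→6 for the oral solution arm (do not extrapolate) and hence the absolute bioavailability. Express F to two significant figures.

F = 0.91

Trapezoidal AUC_0→6 (oral solution):
  [0→0.5]: (0.00+45.54)/2 × 0.5 = 11.385
  [0.5→1.5]: (45.54+40.15)/2 × 1 = 42.845
  [1.5→2]: (40.15+33.14)/2 × 0.5 = 18.3225
  [2→5]: (33.14+9.73)/2 × 3 = 64.305
  [5→6]: (9.73+6.46)/2 × 1 = 8.095
  Sum = 144.9525 µg/mL·h
F = (AUC_ev/D_ev)/(AUC_iv/D_iv) = (144.9525/50)/(159/50) = 2.89905/3.18 = 0.9117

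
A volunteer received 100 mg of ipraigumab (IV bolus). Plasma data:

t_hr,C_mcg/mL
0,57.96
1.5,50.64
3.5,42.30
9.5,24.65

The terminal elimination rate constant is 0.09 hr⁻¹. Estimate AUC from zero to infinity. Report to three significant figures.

Trapezoidal AUC_0→9.5:
  [0→1.5]: (57.96+50.64)/2 × 1.5 = 81.45
  [1.5→3.5]: (50.64+42.30)/2 × 2 = 92.94
  [3.5→9.5]: (42.30+24.65)/2 × 6 = 200.85
  Sum = 375.24 mcg/mL·hr
Extrapolated tail: C_last / k_e = 24.65 / 0.09 = 273.889
AUC_0→∞ = 375.24 + 273.889 = 649.129 mcg/mL·hr

AUC = 649 mcg/mL·hr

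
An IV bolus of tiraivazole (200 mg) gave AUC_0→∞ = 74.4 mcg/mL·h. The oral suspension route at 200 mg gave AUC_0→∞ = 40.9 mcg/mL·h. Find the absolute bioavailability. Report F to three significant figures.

F = 0.550

F = (AUC_ev / D_ev) / (AUC_iv / D_iv)
  = (40.9/200) / (74.4/200)
  = 0.2045 / 0.372 = 0.5497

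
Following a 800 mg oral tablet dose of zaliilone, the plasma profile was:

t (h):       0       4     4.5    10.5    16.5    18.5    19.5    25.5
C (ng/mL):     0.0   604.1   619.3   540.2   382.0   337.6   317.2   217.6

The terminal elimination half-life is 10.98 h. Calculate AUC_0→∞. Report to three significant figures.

Trapezoidal AUC_0→25.5:
  [0→4]: (0.0+604.1)/2 × 4 = 1208.2
  [4→4.5]: (604.1+619.3)/2 × 0.5 = 305.85
  [4.5→10.5]: (619.3+540.2)/2 × 6 = 3478.5
  [10.5→16.5]: (540.2+382.0)/2 × 6 = 2766.6
  [16.5→18.5]: (382.0+337.6)/2 × 2 = 719.6
  [18.5→19.5]: (337.6+317.2)/2 × 1 = 327.4
  [19.5→25.5]: (317.2+217.6)/2 × 6 = 1604.4
  Sum = 10410.55 ng/mL·h
k_e = ln2 / t½ = 0.693147 / 10.98 = 0.0631 h^-1
Extrapolated tail: C_last / k_e = 217.6 / 0.0631 = 3448.494
AUC_0→∞ = 10410.55 + 3448.494 = 13859.044 ng/mL·h

AUC = 13900 ng/mL·h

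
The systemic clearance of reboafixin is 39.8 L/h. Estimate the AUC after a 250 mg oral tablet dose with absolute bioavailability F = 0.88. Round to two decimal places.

AUC = 5.53 mg/L·h

AUC_0→∞ = F × Dose / CL
        = 0.88 × 250 / 39.8 = 5.52764 mg/L·h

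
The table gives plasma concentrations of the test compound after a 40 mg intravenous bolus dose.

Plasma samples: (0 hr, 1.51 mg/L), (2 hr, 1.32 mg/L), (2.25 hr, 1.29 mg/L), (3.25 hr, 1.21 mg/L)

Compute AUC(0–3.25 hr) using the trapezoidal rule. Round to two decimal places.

AUC = 4.41 mg/L·hr

Trapezoidal AUC_0→3.25:
  [0→2]: (1.51+1.32)/2 × 2 = 2.83
  [2→2.25]: (1.32+1.29)/2 × 0.25 = 0.32625
  [2.25→3.25]: (1.29+1.21)/2 × 1 = 1.25
  Sum = 4.40625 mg/L·hr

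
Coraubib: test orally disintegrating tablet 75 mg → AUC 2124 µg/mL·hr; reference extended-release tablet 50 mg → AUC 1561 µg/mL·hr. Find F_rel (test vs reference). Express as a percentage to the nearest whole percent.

F_rel = (AUC_test/D_test) / (AUC_ref/D_ref)
      = (2124/75) / (1561/50)
      = 28.32 / 31.22 = 0.9071 = 90.71%

F_rel = 91%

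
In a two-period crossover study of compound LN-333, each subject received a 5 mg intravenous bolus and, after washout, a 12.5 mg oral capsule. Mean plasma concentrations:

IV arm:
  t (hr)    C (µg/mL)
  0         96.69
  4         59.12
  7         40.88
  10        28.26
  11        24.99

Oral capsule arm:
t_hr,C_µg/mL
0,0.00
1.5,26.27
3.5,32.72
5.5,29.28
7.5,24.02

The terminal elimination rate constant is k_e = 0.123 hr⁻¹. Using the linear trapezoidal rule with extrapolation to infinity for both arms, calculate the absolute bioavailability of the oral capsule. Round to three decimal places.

Trapezoidal AUC_0→11 (IV):
  [0→4]: (96.69+59.12)/2 × 4 = 311.62
  [4→7]: (59.12+40.88)/2 × 3 = 150.0
  [7→10]: (40.88+28.26)/2 × 3 = 103.71
  [10→11]: (28.26+24.99)/2 × 1 = 26.625
  Sum = 591.955 µg/mL·hr
IV tail: 24.99/0.123 = 203.171; AUC_iv,0→∞ = 591.955 + 203.171 = 795.126 µg/mL·hr
Trapezoidal AUC_0→7.5 (oral capsule):
  [0→1.5]: (0.00+26.27)/2 × 1.5 = 19.7025
  [1.5→3.5]: (26.27+32.72)/2 × 2 = 58.99
  [3.5→5.5]: (32.72+29.28)/2 × 2 = 62.0
  [5.5→7.5]: (29.28+24.02)/2 × 2 = 53.3
  Sum = 193.9925 µg/mL·hr
oral capsule tail: 24.02/0.123 = 195.285; AUC_ev,0→∞ = 193.9925 + 195.285 = 389.2775 µg/mL·hr
F = (AUC_ev/D_ev)/(AUC_iv/D_iv) = (389.2775/12.5)/(795.126/5) = 31.1422/159.0252 = 0.1958

F = 0.196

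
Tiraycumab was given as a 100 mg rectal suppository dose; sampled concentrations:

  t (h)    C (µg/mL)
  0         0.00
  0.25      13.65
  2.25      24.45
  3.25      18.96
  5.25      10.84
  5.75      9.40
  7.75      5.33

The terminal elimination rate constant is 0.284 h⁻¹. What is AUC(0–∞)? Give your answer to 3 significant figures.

Trapezoidal AUC_0→7.75:
  [0→0.25]: (0.00+13.65)/2 × 0.25 = 1.70625
  [0.25→2.25]: (13.65+24.45)/2 × 2 = 38.1
  [2.25→3.25]: (24.45+18.96)/2 × 1 = 21.705
  [3.25→5.25]: (18.96+10.84)/2 × 2 = 29.8
  [5.25→5.75]: (10.84+9.40)/2 × 0.5 = 5.06
  [5.75→7.75]: (9.40+5.33)/2 × 2 = 14.73
  Sum = 111.10125 µg/mL·h
Extrapolated tail: C_last / k_e = 5.33 / 0.284 = 18.768
AUC_0→∞ = 111.10125 + 18.768 = 129.86925 µg/mL·h

AUC = 130 µg/mL·h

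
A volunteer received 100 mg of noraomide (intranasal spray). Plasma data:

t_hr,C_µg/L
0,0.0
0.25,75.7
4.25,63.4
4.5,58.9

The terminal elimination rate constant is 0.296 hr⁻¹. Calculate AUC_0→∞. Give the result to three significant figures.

Trapezoidal AUC_0→4.5:
  [0→0.25]: (0.0+75.7)/2 × 0.25 = 9.4625
  [0.25→4.25]: (75.7+63.4)/2 × 4 = 278.2
  [4.25→4.5]: (63.4+58.9)/2 × 0.25 = 15.2875
  Sum = 302.95 µg/L·hr
Extrapolated tail: C_last / k_e = 58.9 / 0.296 = 198.986
AUC_0→∞ = 302.95 + 198.986 = 501.936 µg/L·hr

AUC = 502 µg/L·hr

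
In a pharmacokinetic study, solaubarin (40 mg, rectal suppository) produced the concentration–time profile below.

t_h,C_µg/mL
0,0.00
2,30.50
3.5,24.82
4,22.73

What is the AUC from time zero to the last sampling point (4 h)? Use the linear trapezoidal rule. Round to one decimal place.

Trapezoidal AUC_0→4:
  [0→2]: (0.00+30.50)/2 × 2 = 30.5
  [2→3.5]: (30.50+24.82)/2 × 1.5 = 41.49
  [3.5→4]: (24.82+22.73)/2 × 0.5 = 11.8875
  Sum = 83.8775 µg/mL·h

AUC = 83.9 µg/mL·h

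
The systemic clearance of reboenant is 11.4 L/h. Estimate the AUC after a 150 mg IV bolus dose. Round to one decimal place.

AUC = 13.2 mg/L·h

AUC_0→∞ = Dose_iv / CL
        = 150 / 11.4 = 13.1579 mg/L·h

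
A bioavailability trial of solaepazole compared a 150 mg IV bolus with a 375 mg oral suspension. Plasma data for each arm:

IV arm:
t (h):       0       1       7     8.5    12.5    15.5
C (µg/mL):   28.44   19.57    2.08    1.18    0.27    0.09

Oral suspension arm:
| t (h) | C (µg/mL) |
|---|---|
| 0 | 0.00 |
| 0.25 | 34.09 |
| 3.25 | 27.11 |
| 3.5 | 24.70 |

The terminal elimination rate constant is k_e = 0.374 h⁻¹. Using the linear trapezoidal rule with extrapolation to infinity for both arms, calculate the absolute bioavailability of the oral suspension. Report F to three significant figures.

Trapezoidal AUC_0→15.5 (IV):
  [0→1]: (28.44+19.57)/2 × 1 = 24.005
  [1→7]: (19.57+2.08)/2 × 6 = 64.95
  [7→8.5]: (2.08+1.18)/2 × 1.5 = 2.445
  [8.5→12.5]: (1.18+0.27)/2 × 4 = 2.9
  [12.5→15.5]: (0.27+0.09)/2 × 3 = 0.54
  Sum = 94.84 µg/mL·h
IV tail: 0.09/0.374 = 0.241; AUC_iv,0→∞ = 94.84 + 0.241 = 95.081 µg/mL·h
Trapezoidal AUC_0→3.5 (oral suspension):
  [0→0.25]: (0.00+34.09)/2 × 0.25 = 4.26125
  [0.25→3.25]: (34.09+27.11)/2 × 3 = 91.8
  [3.25→3.5]: (27.11+24.70)/2 × 0.25 = 6.47625
  Sum = 102.5375 µg/mL·h
oral suspension tail: 24.70/0.374 = 66.043; AUC_ev,0→∞ = 102.5375 + 66.043 = 168.5805 µg/mL·h
F = (AUC_ev/D_ev)/(AUC_iv/D_iv) = (168.5805/375)/(95.081/150) = 0.449548/0.633873 = 0.7092

F = 0.709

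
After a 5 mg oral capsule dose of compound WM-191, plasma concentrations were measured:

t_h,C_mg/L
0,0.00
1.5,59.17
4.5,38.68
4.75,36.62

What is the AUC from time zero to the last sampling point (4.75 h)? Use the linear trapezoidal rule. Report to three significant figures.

AUC = 201 mg/L·h

Trapezoidal AUC_0→4.75:
  [0→1.5]: (0.00+59.17)/2 × 1.5 = 44.3775
  [1.5→4.5]: (59.17+38.68)/2 × 3 = 146.775
  [4.5→4.75]: (38.68+36.62)/2 × 0.25 = 9.4125
  Sum = 200.565 mg/L·h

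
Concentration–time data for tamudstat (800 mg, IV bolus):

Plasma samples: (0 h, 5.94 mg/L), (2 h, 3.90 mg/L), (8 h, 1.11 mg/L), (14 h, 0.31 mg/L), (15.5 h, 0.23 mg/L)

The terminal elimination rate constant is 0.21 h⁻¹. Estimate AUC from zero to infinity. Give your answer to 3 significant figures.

Trapezoidal AUC_0→15.5:
  [0→2]: (5.94+3.90)/2 × 2 = 9.84
  [2→8]: (3.90+1.11)/2 × 6 = 15.03
  [8→14]: (1.11+0.31)/2 × 6 = 4.26
  [14→15.5]: (0.31+0.23)/2 × 1.5 = 0.405
  Sum = 29.535 mg/L·h
Extrapolated tail: C_last / k_e = 0.23 / 0.21 = 1.095
AUC_0→∞ = 29.535 + 1.095 = 30.63 mg/L·h

AUC = 30.6 mg/L·h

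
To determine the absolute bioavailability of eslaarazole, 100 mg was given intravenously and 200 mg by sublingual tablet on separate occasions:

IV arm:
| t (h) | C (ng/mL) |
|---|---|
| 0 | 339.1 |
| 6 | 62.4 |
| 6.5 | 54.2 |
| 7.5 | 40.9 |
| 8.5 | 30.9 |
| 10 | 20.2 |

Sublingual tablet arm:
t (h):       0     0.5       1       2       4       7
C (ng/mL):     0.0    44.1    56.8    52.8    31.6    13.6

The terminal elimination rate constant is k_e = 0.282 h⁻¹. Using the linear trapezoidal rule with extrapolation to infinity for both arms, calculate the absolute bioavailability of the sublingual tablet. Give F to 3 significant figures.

F = 0.102

Trapezoidal AUC_0→10 (IV):
  [0→6]: (339.1+62.4)/2 × 6 = 1204.5
  [6→6.5]: (62.4+54.2)/2 × 0.5 = 29.15
  [6.5→7.5]: (54.2+40.9)/2 × 1 = 47.55
  [7.5→8.5]: (40.9+30.9)/2 × 1 = 35.9
  [8.5→10]: (30.9+20.2)/2 × 1.5 = 38.325
  Sum = 1355.425 ng/mL·h
IV tail: 20.2/0.282 = 71.631; AUC_iv,0→∞ = 1355.425 + 71.631 = 1427.056 ng/mL·h
Trapezoidal AUC_0→7 (sublingual tablet):
  [0→0.5]: (0.0+44.1)/2 × 0.5 = 11.025
  [0.5→1]: (44.1+56.8)/2 × 0.5 = 25.225
  [1→2]: (56.8+52.8)/2 × 1 = 54.8
  [2→4]: (52.8+31.6)/2 × 2 = 84.4
  [4→7]: (31.6+13.6)/2 × 3 = 67.8
  Sum = 243.25 ng/mL·h
sublingual tablet tail: 13.6/0.282 = 48.227; AUC_ev,0→∞ = 243.25 + 48.227 = 291.477 ng/mL·h
F = (AUC_ev/D_ev)/(AUC_iv/D_iv) = (291.477/200)/(1427.056/100) = 1.457385/14.27056 = 0.1021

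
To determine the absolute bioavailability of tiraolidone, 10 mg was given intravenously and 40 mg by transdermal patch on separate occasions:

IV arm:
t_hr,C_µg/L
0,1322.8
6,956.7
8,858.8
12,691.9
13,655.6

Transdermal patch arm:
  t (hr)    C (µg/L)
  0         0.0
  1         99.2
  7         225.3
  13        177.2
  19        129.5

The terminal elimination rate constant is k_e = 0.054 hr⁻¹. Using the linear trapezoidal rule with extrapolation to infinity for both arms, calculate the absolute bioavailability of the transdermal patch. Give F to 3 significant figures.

F = 0.0565

Trapezoidal AUC_0→13 (IV):
  [0→6]: (1322.8+956.7)/2 × 6 = 6838.5
  [6→8]: (956.7+858.8)/2 × 2 = 1815.5
  [8→12]: (858.8+691.9)/2 × 4 = 3101.4
  [12→13]: (691.9+655.6)/2 × 1 = 673.75
  Sum = 12429.15 µg/L·hr
IV tail: 655.6/0.054 = 12140.741; AUC_iv,0→∞ = 12429.15 + 12140.741 = 24569.891 µg/L·hr
Trapezoidal AUC_0→19 (transdermal patch):
  [0→1]: (0.0+99.2)/2 × 1 = 49.6
  [1→7]: (99.2+225.3)/2 × 6 = 973.5
  [7→13]: (225.3+177.2)/2 × 6 = 1207.5
  [13→19]: (177.2+129.5)/2 × 6 = 920.1
  Sum = 3150.7 µg/L·hr
transdermal patch tail: 129.5/0.054 = 2398.148; AUC_ev,0→∞ = 3150.7 + 2398.148 = 5548.848 µg/L·hr
F = (AUC_ev/D_ev)/(AUC_iv/D_iv) = (5548.848/40)/(24569.891/10) = 138.7212/2456.9891 = 0.0565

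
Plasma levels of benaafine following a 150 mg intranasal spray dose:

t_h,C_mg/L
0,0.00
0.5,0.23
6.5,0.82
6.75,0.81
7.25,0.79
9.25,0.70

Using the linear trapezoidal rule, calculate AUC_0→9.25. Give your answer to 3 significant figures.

Trapezoidal AUC_0→9.25:
  [0→0.5]: (0.00+0.23)/2 × 0.5 = 0.0575
  [0.5→6.5]: (0.23+0.82)/2 × 6 = 3.15
  [6.5→6.75]: (0.82+0.81)/2 × 0.25 = 0.20375
  [6.75→7.25]: (0.81+0.79)/2 × 0.5 = 0.4
  [7.25→9.25]: (0.79+0.70)/2 × 2 = 1.49
  Sum = 5.30125 mg/L·h

AUC = 5.30 mg/L·h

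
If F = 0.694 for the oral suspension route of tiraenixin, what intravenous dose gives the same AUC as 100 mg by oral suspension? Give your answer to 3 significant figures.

D_iv = 69.4 mg

Systemic exposure from an extravascular dose = F × D_ev, so the equivalent IV dose is F × D_ev.
D_iv = F × D_ev = 0.694 × 100 = 69.4 mg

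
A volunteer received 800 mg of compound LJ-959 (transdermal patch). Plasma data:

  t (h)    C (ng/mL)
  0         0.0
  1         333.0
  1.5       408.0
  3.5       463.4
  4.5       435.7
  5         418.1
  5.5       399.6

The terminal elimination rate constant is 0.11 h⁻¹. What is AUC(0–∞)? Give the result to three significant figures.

AUC = 5720 ng/mL·h

Trapezoidal AUC_0→5.5:
  [0→1]: (0.0+333.0)/2 × 1 = 166.5
  [1→1.5]: (333.0+408.0)/2 × 0.5 = 185.25
  [1.5→3.5]: (408.0+463.4)/2 × 2 = 871.4
  [3.5→4.5]: (463.4+435.7)/2 × 1 = 449.55
  [4.5→5]: (435.7+418.1)/2 × 0.5 = 213.45
  [5→5.5]: (418.1+399.6)/2 × 0.5 = 204.425
  Sum = 2090.575 ng/mL·h
Extrapolated tail: C_last / k_e = 399.6 / 0.11 = 3632.727
AUC_0→∞ = 2090.575 + 3632.727 = 5723.302 ng/mL·h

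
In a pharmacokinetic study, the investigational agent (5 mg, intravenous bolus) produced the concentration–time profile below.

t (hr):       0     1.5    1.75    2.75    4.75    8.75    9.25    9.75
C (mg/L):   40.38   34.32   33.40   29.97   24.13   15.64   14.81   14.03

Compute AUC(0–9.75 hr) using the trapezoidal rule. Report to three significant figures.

AUC = 245 mg/L·hr

Trapezoidal AUC_0→9.75:
  [0→1.5]: (40.38+34.32)/2 × 1.5 = 56.025
  [1.5→1.75]: (34.32+33.40)/2 × 0.25 = 8.465
  [1.75→2.75]: (33.40+29.97)/2 × 1 = 31.685
  [2.75→4.75]: (29.97+24.13)/2 × 2 = 54.1
  [4.75→8.75]: (24.13+15.64)/2 × 4 = 79.54
  [8.75→9.25]: (15.64+14.81)/2 × 0.5 = 7.6125
  [9.25→9.75]: (14.81+14.03)/2 × 0.5 = 7.21
  Sum = 244.6375 mg/L·hr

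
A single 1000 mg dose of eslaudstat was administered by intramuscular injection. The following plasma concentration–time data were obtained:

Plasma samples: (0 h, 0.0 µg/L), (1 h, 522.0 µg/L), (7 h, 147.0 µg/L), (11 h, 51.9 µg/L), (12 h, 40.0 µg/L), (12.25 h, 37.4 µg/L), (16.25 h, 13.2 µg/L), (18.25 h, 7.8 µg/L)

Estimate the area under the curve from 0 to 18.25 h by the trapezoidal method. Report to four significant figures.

Trapezoidal AUC_0→18.25:
  [0→1]: (0.0+522.0)/2 × 1 = 261.0
  [1→7]: (522.0+147.0)/2 × 6 = 2007.0
  [7→11]: (147.0+51.9)/2 × 4 = 397.8
  [11→12]: (51.9+40.0)/2 × 1 = 45.95
  [12→12.25]: (40.0+37.4)/2 × 0.25 = 9.675
  [12.25→16.25]: (37.4+13.2)/2 × 4 = 101.2
  [16.25→18.25]: (13.2+7.8)/2 × 2 = 21.0
  Sum = 2843.625 µg/L·h

AUC = 2844 µg/L·h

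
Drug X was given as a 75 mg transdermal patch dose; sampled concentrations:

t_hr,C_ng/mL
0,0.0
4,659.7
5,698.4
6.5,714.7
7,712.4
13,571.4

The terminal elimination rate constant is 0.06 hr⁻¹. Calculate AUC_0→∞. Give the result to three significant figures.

AUC = 16800 ng/mL·hr

Trapezoidal AUC_0→13:
  [0→4]: (0.0+659.7)/2 × 4 = 1319.4
  [4→5]: (659.7+698.4)/2 × 1 = 679.05
  [5→6.5]: (698.4+714.7)/2 × 1.5 = 1059.825
  [6.5→7]: (714.7+712.4)/2 × 0.5 = 356.775
  [7→13]: (712.4+571.4)/2 × 6 = 3851.4
  Sum = 7266.45 ng/mL·hr
Extrapolated tail: C_last / k_e = 571.4 / 0.06 = 9523.333
AUC_0→∞ = 7266.45 + 9523.333 = 16789.783 ng/mL·hr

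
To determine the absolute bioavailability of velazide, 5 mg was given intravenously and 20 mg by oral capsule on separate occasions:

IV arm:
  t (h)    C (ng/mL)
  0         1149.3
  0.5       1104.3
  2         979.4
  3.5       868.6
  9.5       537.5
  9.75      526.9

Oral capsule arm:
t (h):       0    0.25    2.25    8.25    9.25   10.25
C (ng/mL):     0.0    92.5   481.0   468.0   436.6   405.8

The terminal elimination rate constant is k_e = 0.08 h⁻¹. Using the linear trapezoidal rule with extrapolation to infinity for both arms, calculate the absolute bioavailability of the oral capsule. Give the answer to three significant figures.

F = 0.162

Trapezoidal AUC_0→9.75 (IV):
  [0→0.5]: (1149.3+1104.3)/2 × 0.5 = 563.4
  [0.5→2]: (1104.3+979.4)/2 × 1.5 = 1562.775
  [2→3.5]: (979.4+868.6)/2 × 1.5 = 1386.0
  [3.5→9.5]: (868.6+537.5)/2 × 6 = 4218.3
  [9.5→9.75]: (537.5+526.9)/2 × 0.25 = 133.05
  Sum = 7863.525 ng/mL·h
IV tail: 526.9/0.08 = 6586.250; AUC_iv,0→∞ = 7863.525 + 6586.250 = 14449.775 ng/mL·h
Trapezoidal AUC_0→10.25 (oral capsule):
  [0→0.25]: (0.0+92.5)/2 × 0.25 = 11.5625
  [0.25→2.25]: (92.5+481.0)/2 × 2 = 573.5
  [2.25→8.25]: (481.0+468.0)/2 × 6 = 2847.0
  [8.25→9.25]: (468.0+436.6)/2 × 1 = 452.3
  [9.25→10.25]: (436.6+405.8)/2 × 1 = 421.2
  Sum = 4305.5625 ng/mL·h
oral capsule tail: 405.8/0.08 = 5072.500; AUC_ev,0→∞ = 4305.5625 + 5072.500 = 9378.0625 ng/mL·h
F = (AUC_ev/D_ev)/(AUC_iv/D_iv) = (9378.0625/20)/(14449.775/5) = 468.903/2889.955 = 0.1623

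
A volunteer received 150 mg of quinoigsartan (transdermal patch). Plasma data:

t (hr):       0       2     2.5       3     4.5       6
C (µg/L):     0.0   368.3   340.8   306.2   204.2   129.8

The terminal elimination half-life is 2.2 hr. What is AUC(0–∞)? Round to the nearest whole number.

AUC = 1753 µg/L·hr

Trapezoidal AUC_0→6:
  [0→2]: (0.0+368.3)/2 × 2 = 368.3
  [2→2.5]: (368.3+340.8)/2 × 0.5 = 177.275
  [2.5→3]: (340.8+306.2)/2 × 0.5 = 161.75
  [3→4.5]: (306.2+204.2)/2 × 1.5 = 382.8
  [4.5→6]: (204.2+129.8)/2 × 1.5 = 250.5
  Sum = 1340.625 µg/L·hr
k_e = ln2 / t½ = 0.693147 / 2.2 = 0.3151 hr^-1
Extrapolated tail: C_last / k_e = 129.8 / 0.3151 = 411.933
AUC_0→∞ = 1340.625 + 411.933 = 1752.558 µg/L·hr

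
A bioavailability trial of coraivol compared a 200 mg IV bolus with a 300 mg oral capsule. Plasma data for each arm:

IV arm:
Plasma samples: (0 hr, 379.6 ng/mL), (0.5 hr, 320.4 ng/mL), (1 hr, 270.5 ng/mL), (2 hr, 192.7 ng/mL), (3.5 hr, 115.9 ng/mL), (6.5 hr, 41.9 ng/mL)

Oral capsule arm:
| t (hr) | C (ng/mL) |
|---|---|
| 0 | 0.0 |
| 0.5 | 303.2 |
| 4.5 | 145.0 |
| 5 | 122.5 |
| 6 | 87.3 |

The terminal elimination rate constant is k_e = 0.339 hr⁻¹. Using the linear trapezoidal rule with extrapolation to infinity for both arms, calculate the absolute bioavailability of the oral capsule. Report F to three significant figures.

Trapezoidal AUC_0→6.5 (IV):
  [0→0.5]: (379.6+320.4)/2 × 0.5 = 175.0
  [0.5→1]: (320.4+270.5)/2 × 0.5 = 147.725
  [1→2]: (270.5+192.7)/2 × 1 = 231.6
  [2→3.5]: (192.7+115.9)/2 × 1.5 = 231.45
  [3.5→6.5]: (115.9+41.9)/2 × 3 = 236.7
  Sum = 1022.475 ng/mL·hr
IV tail: 41.9/0.339 = 123.599; AUC_iv,0→∞ = 1022.475 + 123.599 = 1146.074 ng/mL·hr
Trapezoidal AUC_0→6 (oral capsule):
  [0→0.5]: (0.0+303.2)/2 × 0.5 = 75.8
  [0.5→4.5]: (303.2+145.0)/2 × 4 = 896.4
  [4.5→5]: (145.0+122.5)/2 × 0.5 = 66.875
  [5→6]: (122.5+87.3)/2 × 1 = 104.9
  Sum = 1143.975 ng/mL·hr
oral capsule tail: 87.3/0.339 = 257.522; AUC_ev,0→∞ = 1143.975 + 257.522 = 1401.497 ng/mL·hr
F = (AUC_ev/D_ev)/(AUC_iv/D_iv) = (1401.497/300)/(1146.074/200) = 4.67166/5.73037 = 0.8152

F = 0.815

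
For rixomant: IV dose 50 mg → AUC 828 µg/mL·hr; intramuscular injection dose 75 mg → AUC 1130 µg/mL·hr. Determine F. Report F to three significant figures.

F = 0.910

F = (AUC_ev / D_ev) / (AUC_iv / D_iv)
  = (1130/75) / (828/50)
  = 15.0667 / 16.56 = 0.9098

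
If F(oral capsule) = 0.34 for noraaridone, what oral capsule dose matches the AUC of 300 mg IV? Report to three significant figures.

D_oral = 882 mg

For equal systemic exposure: F × D_ev = D_iv
D_ev = D_iv / F = 300 / 0.34 = 882.353 mg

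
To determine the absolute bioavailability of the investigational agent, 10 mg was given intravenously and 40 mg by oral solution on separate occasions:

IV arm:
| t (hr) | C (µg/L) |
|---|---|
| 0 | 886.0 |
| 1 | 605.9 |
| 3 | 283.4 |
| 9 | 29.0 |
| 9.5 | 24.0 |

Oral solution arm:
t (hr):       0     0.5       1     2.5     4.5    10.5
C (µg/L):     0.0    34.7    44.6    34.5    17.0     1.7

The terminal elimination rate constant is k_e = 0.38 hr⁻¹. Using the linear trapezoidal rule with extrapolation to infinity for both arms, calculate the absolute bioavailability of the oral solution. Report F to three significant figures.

F = 0.0189

Trapezoidal AUC_0→9.5 (IV):
  [0→1]: (886.0+605.9)/2 × 1 = 745.95
  [1→3]: (605.9+283.4)/2 × 2 = 889.3
  [3→9]: (283.4+29.0)/2 × 6 = 937.2
  [9→9.5]: (29.0+24.0)/2 × 0.5 = 13.25
  Sum = 2585.7 µg/L·hr
IV tail: 24.0/0.38 = 63.158; AUC_iv,0→∞ = 2585.7 + 63.158 = 2648.858 µg/L·hr
Trapezoidal AUC_0→10.5 (oral solution):
  [0→0.5]: (0.0+34.7)/2 × 0.5 = 8.675
  [0.5→1]: (34.7+44.6)/2 × 0.5 = 19.825
  [1→2.5]: (44.6+34.5)/2 × 1.5 = 59.325
  [2.5→4.5]: (34.5+17.0)/2 × 2 = 51.5
  [4.5→10.5]: (17.0+1.7)/2 × 6 = 56.1
  Sum = 195.425 µg/L·hr
oral solution tail: 1.7/0.38 = 4.474; AUC_ev,0→∞ = 195.425 + 4.474 = 199.899 µg/L·hr
F = (AUC_ev/D_ev)/(AUC_iv/D_iv) = (199.899/40)/(2648.858/10) = 4.997475/264.8858 = 0.0189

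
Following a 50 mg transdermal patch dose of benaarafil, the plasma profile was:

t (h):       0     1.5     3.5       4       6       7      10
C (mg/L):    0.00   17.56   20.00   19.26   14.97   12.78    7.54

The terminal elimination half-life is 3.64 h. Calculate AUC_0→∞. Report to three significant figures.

Trapezoidal AUC_0→10:
  [0→1.5]: (0.00+17.56)/2 × 1.5 = 13.17
  [1.5→3.5]: (17.56+20.00)/2 × 2 = 37.56
  [3.5→4]: (20.00+19.26)/2 × 0.5 = 9.815
  [4→6]: (19.26+14.97)/2 × 2 = 34.23
  [6→7]: (14.97+12.78)/2 × 1 = 13.875
  [7→10]: (12.78+7.54)/2 × 3 = 30.48
  Sum = 139.13 mg/L·h
k_e = ln2 / t½ = 0.693147 / 3.64 = 0.1904 h^-1
Extrapolated tail: C_last / k_e = 7.54 / 0.1904 = 39.601
AUC_0→∞ = 139.13 + 39.601 = 178.731 mg/L·h

AUC = 179 mg/L·h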